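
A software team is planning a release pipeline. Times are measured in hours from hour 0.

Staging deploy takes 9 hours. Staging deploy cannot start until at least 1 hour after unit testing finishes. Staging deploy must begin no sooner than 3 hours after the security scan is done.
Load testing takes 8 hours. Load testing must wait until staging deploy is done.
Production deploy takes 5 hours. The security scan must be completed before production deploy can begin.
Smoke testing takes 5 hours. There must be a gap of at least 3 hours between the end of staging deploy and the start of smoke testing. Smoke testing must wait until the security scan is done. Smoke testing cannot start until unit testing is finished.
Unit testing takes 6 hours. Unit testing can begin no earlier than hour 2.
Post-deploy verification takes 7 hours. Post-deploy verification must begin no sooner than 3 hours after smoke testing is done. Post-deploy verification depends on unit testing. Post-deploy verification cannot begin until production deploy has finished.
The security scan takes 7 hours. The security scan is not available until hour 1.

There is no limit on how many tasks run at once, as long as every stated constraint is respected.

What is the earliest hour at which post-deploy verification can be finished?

The security scan waits on its own release at hour 1, so it starts at hour 1 and finishes at 1 + 7 = hour 8.
Production deploy cannot begin until the security scan (finishes hour 8). It runs from hour 8 to 8 + 5 = hour 13.
Unit testing cannot begin until its own release at hour 2. It runs from hour 2 to 2 + 6 = hour 8.
Staging deploy needs all of unit testing (finishes hour 8, plus 1-hour gap → hour 9); the security scan (finishes hour 8, plus 3-hour gap → hour 11). That puts its earliest start at hour 11; it finishes at 11 + 9 = hour 20.
Smoke testing needs all of staging deploy (finishes hour 20, plus 3-hour gap → hour 23); the security scan (finishes hour 8); unit testing (finishes hour 8). That puts its earliest start at hour 23; it finishes at 23 + 5 = hour 28.
Post-deploy verification cannot start until smoke testing (finishes hour 28, plus 3-hour gap → hour 31); unit testing (finishes hour 8); production deploy (finishes hour 13). The controlling bound is hour 31, so post-deploy verification finishes at 31 + 7 = hour 38.

38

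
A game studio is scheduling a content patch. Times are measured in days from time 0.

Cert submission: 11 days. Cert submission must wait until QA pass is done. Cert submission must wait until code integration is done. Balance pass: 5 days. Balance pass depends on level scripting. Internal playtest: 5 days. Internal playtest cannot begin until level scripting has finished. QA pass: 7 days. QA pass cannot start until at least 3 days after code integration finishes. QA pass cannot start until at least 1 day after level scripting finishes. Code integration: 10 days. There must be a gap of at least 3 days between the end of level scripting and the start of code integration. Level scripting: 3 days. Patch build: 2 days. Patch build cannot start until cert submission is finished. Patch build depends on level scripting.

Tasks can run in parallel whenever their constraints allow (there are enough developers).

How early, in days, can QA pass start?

19

Level scripting has no prerequisites, so it starts at day 0 and finishes at day 3.
Code integration waits on level scripting (finishes day 3, plus 3-day gap → day 6), so it starts at day 6 and finishes at 6 + 10 = day 16.
QA pass waits on code integration (finishes day 16, plus 3-day gap → day 19); level scripting (finishes day 3, plus 1-day gap → day 4). The latest of these is day 19, which is the earliest QA pass can start.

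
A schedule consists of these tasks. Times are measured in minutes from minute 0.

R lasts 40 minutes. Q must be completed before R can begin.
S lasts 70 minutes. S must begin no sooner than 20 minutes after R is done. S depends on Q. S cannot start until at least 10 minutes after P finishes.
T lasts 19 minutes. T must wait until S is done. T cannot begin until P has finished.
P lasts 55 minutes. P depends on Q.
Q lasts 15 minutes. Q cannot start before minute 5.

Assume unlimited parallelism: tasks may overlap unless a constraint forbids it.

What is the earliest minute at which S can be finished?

155

After its own release at minute 5, Q can start at minute 5 and finishes at minute 20.
R waits on Q (finishes minute 20), so it starts at minute 20 and finishes at 20 + 40 = minute 60.
P cannot begin until Q (finishes minute 20). It runs from minute 20 to 20 + 55 = minute 75.
S cannot start until R (finishes minute 60, plus 20-minute gap → minute 80); Q (finishes minute 20); P (finishes minute 75, plus 10-minute gap → minute 85). The controlling bound is minute 85, so S finishes at 85 + 70 = minute 155.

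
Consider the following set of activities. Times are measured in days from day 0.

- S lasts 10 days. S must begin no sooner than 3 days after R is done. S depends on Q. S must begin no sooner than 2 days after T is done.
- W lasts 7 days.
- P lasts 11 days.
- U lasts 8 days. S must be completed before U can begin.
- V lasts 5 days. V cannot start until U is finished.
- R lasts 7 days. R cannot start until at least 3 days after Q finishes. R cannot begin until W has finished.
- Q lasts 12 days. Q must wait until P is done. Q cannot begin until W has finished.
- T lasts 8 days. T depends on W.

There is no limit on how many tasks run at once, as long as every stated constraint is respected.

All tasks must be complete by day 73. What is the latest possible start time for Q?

V must finish by day 73; it takes 5 days, so it must start by 73 − 5 = day 68.
U feeds into V (must start by day 68); so U must finish by day 68 and therefore start by day 60.
S feeds into U (must start by day 60); so S must finish by day 60 and therefore start by day 50.
R must finish before S (must start by day 50, minus 3-day gap → day 47). With a 7-day duration, R must start by 47 − 7 = day 40.
Q must finish in time for R (must start by day 40, minus 3-day gap → day 37); S (must start by day 50). The tightest is day 37, so Q must start by 37 − 12 = day 25.

25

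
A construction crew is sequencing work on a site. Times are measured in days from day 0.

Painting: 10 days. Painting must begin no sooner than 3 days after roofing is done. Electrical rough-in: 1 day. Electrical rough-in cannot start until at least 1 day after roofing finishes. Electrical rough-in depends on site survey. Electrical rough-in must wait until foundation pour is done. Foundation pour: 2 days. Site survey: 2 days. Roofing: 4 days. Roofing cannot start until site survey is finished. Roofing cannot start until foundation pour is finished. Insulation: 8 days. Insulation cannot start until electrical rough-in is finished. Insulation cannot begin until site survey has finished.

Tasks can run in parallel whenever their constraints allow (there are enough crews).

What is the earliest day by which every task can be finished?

19

Nothing blocks foundation pour, so it runs from day 0 to day 2.
Site survey has no prerequisites, so it starts at day 0 and finishes at day 2.
Roofing has to wait for site survey (finishes day 2); foundation pour (finishes day 2). The latest of these is day 2, so roofing runs day 2 to 2 + 4 = day 6.
Painting cannot begin until roofing (finishes day 6, plus 3-day gap → day 9). It runs from day 9 to 9 + 10 = day 19.
For electrical rough-in: roofing (finishes day 6, plus 1-day gap → day 7); site survey (finishes day 2); foundation pour (finishes day 2). Taking the maximum gives a start of day 7, and it finishes at 7 + 1 = day 8.
For insulation: electrical rough-in (finishes day 8); site survey (finishes day 2). Taking the maximum gives a start of day 8, and it finishes at 8 + 8 = day 16.
All tasks are finished once the last one completes. Finish times: Site survey at 2, Foundation pour at 2, Roofing at 6, Electrical rough-in at 8, Insulation at 16, Painting at 19. The latest is day 19.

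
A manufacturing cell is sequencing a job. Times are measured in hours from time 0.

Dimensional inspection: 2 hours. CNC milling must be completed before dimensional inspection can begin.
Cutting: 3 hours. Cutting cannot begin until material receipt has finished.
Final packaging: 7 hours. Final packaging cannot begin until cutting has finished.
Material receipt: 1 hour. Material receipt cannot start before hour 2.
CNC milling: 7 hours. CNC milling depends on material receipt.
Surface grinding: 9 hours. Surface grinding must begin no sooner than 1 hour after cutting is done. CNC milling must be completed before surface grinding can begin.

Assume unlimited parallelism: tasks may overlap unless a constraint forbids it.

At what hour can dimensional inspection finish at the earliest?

After its own release at hour 2, material receipt can start at hour 2 and finishes at hour 3.
After material receipt (finishes hour 3), CNC milling can start at hour 3 and finishes at hour 10.
After CNC milling (finishes hour 10), dimensional inspection can start at hour 10 and finishes at hour 12.

12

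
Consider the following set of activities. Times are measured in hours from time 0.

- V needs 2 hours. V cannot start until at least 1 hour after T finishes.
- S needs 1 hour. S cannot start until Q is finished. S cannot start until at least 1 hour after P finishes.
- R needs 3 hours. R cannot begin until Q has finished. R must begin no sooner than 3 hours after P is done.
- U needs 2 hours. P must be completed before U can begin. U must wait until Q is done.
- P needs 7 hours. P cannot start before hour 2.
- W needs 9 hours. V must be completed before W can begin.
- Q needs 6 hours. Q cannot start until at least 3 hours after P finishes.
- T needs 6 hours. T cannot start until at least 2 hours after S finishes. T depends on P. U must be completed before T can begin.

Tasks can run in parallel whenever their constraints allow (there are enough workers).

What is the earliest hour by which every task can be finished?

P waits on its own release at hour 2, so it starts at hour 2 and finishes at 2 + 7 = hour 9.
Q waits on P (finishes hour 9, plus 3-hour gap → hour 12), so it starts at hour 12 and finishes at 12 + 6 = hour 18.
U has to wait for P (finishes hour 9); Q (finishes hour 18). The latest of these is hour 18, so U runs hour 18 to 18 + 2 = hour 20.
For S: Q (finishes hour 18); P (finishes hour 9, plus 1-hour gap → hour 10). Taking the maximum gives a start of hour 18, and it finishes at 18 + 1 = hour 19.
T has to wait for S (finishes hour 19, plus 2-hour gap → hour 21); P (finishes hour 9); U (finishes hour 20). The latest of these is hour 21, so T runs hour 21 to 21 + 6 = hour 27.
V waits on T (finishes hour 27, plus 1-hour gap → hour 28), so it starts at hour 28 and finishes at 28 + 2 = hour 30.
W waits on V (finishes hour 30), so it starts at hour 30 and finishes at 30 + 9 = hour 39.
R cannot start until Q (finishes hour 18); P (finishes hour 9, plus 3-hour gap → hour 12). The controlling bound is hour 18, so R finishes at 18 + 3 = hour 21.
All tasks are finished once the last one completes. Finish times: P at 9, Q at 18, R at 21, S at 19, T at 27, U at 20, V at 30, W at 39. The latest is hour 39.

39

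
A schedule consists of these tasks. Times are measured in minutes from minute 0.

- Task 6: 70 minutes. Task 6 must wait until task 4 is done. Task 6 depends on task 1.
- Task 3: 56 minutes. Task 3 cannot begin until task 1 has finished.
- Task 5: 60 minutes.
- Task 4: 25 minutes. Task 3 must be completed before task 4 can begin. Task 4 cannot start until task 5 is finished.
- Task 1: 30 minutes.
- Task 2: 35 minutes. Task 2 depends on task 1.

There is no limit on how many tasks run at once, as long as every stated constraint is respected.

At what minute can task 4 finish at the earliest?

Task 5 can start immediately at minute 0; it finishes at minute 60.
Nothing blocks task 1, so it runs from minute 0 to minute 30.
Task 3 waits on task 1 (finishes minute 30), so it starts at minute 30 and finishes at 30 + 56 = minute 86.
Task 4 needs all of task 3 (finishes minute 86); task 5 (finishes minute 60). That puts its earliest start at minute 86; it finishes at 86 + 25 = minute 111.

111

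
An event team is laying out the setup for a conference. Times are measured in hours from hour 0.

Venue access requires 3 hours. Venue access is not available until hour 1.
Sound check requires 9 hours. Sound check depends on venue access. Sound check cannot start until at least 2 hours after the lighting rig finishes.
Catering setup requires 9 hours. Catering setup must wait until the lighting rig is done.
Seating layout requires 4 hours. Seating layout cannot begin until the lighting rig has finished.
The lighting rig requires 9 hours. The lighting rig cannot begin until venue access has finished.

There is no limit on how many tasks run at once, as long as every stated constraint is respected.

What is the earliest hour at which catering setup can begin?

After its own release at hour 1, venue access can start at hour 1 and finishes at hour 4.
The lighting rig waits on venue access (finishes hour 4), so it starts at hour 4 and finishes at 4 + 9 = hour 13.
Catering setup waits on the lighting rig (finishes hour 13), so the earliest it can start is hour 13.

13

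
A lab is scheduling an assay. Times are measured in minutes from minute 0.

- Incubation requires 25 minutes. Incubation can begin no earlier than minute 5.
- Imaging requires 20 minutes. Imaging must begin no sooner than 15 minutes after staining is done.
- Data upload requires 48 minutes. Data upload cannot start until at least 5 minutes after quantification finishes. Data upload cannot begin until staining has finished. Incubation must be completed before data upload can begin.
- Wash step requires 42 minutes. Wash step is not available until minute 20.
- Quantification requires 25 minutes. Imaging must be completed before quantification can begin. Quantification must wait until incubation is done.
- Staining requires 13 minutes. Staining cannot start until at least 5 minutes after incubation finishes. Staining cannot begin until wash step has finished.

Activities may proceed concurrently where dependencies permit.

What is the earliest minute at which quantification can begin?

Wash step cannot begin until its own release at minute 20. It runs from minute 20 to 20 + 42 = minute 62.
After its own release at minute 5, incubation can start at minute 5 and finishes at minute 30.
Staining cannot start until incubation (finishes minute 30, plus 5-minute gap → minute 35); wash step (finishes minute 62). The controlling bound is minute 62, so staining finishes at 62 + 13 = minute 75.
Imaging cannot begin until staining (finishes minute 75, plus 15-minute gap → minute 90). It runs from minute 90 to 90 + 20 = minute 110.
Quantification waits on imaging (finishes minute 110); incubation (finishes minute 30). The latest of these is minute 110, which is the earliest quantification can start.

110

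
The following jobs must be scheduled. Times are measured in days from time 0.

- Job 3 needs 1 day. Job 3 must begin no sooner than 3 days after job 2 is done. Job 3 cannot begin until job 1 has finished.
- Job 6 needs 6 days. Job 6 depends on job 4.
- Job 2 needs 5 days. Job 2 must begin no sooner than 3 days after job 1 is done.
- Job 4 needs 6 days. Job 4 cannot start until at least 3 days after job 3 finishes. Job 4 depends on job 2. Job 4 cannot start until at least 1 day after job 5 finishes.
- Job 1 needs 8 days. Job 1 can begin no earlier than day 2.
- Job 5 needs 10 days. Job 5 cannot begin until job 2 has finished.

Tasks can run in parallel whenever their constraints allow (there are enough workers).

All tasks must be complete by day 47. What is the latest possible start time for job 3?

Job 6 has no dependents, so it just needs to finish by day 47. Starting by 47 − 6 = day 41 achieves that.
Since job 6 (must start by day 41) depends on it, job 4 must finish by day 41. Backing off its 6-day duration gives a latest start of day 35.
Job 3 feeds into job 4 (must start by day 35, minus 3-day gap → day 32); so job 3 must finish by day 32 and therefore start by day 31.

31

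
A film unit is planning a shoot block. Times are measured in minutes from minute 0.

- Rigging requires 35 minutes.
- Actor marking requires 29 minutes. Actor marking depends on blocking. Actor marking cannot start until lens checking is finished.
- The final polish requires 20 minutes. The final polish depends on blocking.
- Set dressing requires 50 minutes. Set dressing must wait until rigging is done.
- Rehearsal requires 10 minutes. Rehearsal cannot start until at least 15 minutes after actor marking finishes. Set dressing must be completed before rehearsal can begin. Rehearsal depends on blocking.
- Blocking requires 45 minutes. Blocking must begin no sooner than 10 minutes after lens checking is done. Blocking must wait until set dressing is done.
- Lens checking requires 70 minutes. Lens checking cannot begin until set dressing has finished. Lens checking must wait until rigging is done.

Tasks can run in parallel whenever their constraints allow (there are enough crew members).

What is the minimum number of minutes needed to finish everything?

Rigging has no prerequisites, so it starts at minute 0 and finishes at minute 35.
After rigging (finishes minute 35), set dressing can start at minute 35 and finishes at minute 85.
Lens checking cannot start until set dressing (finishes minute 85); rigging (finishes minute 35). The controlling bound is minute 85, so lens checking finishes at 85 + 70 = minute 155.
Blocking cannot start until lens checking (finishes minute 155, plus 10-minute gap → minute 165); set dressing (finishes minute 85). The controlling bound is minute 165, so blocking finishes at 165 + 45 = minute 210.
The final polish cannot begin until blocking (finishes minute 210). It runs from minute 210 to 210 + 20 = minute 230.
Actor marking needs all of blocking (finishes minute 210); lens checking (finishes minute 155). That puts its earliest start at minute 210; it finishes at 210 + 29 = minute 239.
Rehearsal cannot start until actor marking (finishes minute 239, plus 15-minute gap → minute 254); set dressing (finishes minute 85); blocking (finishes minute 210). The controlling bound is minute 254, so rehearsal finishes at 254 + 10 = minute 264.
All tasks are finished once the last one completes. Finish times: Rigging at 35, Set dressing at 85, Lens checking at 155, Blocking at 210, Actor marking at 239, Rehearsal at 264, The final polish at 230. The latest is minute 264.

264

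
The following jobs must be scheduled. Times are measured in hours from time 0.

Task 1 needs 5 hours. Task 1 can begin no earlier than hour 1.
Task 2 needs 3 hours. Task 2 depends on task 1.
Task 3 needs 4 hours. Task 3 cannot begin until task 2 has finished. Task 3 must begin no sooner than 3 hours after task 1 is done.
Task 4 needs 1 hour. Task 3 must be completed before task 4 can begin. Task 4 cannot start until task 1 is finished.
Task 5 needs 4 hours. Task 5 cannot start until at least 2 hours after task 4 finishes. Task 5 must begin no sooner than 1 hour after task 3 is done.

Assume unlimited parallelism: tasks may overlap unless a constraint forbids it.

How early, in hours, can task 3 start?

Task 1 cannot begin until its own release at hour 1. It runs from hour 1 to 1 + 5 = hour 6.
After task 1 (finishes hour 6), task 2 can start at hour 6 and finishes at hour 9.
Task 3 waits on task 2 (finishes hour 9); task 1 (finishes hour 6, plus 3-hour gap → hour 9). The latest of these is hour 9, which is the earliest task 3 can start.

9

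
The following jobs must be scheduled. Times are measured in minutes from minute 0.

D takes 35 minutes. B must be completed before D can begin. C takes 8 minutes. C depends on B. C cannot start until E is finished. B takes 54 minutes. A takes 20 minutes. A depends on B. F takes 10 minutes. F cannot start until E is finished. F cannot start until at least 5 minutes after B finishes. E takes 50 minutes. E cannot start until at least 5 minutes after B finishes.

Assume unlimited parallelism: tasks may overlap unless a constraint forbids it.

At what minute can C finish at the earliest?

117

Nothing blocks B, so it runs from minute 0 to minute 54.
E waits on B (finishes minute 54, plus 5-minute gap → minute 59), so it starts at minute 59 and finishes at 59 + 50 = minute 109.
C cannot start until B (finishes minute 54); E (finishes minute 109). The controlling bound is minute 109, so C finishes at 109 + 8 = minute 117.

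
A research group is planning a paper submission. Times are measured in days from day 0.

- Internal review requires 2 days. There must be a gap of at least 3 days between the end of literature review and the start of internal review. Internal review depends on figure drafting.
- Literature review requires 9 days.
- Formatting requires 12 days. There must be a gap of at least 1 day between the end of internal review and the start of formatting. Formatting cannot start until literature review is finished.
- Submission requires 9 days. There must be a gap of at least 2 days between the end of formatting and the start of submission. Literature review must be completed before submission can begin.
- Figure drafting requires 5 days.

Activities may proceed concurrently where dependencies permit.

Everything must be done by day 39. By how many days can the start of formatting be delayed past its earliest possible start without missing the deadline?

1

Nothing blocks figure drafting, so it runs from day 0 to day 5.
Nothing blocks literature review, so it runs from day 0 to day 9.
Internal review needs all of literature review (finishes day 9, plus 3-day gap → day 12); figure drafting (finishes day 5). That puts its earliest start at day 12; it finishes at 12 + 2 = day 14.
Formatting cannot start until internal review (finishes day 14, plus 1-day gap → day 15); literature review (finishes day 9). The controlling bound is day 15, so formatting finishes at 15 + 12 = day 27.

Working backward from the deadline:
Nothing follows submission; the deadline of day 39 is its only limit. It must start by 39 − 9 = day 30.
Since submission (must start by day 30, minus 2-day gap → day 28) depends on it, formatting must finish by day 28. Backing off its 12-day duration gives a latest start of day 16.
So formatting can start as early as day 15 and as late as day 16, giving 16 − 15 = 1 day of slack.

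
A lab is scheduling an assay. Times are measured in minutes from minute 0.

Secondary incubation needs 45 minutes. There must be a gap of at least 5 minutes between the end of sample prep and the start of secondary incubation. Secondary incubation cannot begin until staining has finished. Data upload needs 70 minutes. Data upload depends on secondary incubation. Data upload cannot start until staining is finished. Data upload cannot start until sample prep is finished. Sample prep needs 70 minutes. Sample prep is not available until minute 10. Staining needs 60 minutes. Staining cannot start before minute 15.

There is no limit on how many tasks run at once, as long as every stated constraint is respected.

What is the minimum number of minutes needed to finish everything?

200

Staining cannot begin until its own release at minute 15. It runs from minute 15 to 15 + 60 = minute 75.
Sample prep cannot begin until its own release at minute 10. It runs from minute 10 to 10 + 70 = minute 80.
Secondary incubation needs all of sample prep (finishes minute 80, plus 5-minute gap → minute 85); staining (finishes minute 75). That puts its earliest start at minute 85; it finishes at 85 + 45 = minute 130.
Data upload needs all of secondary incubation (finishes minute 130); staining (finishes minute 75); sample prep (finishes minute 80). That puts its earliest start at minute 130; it finishes at 130 + 70 = minute 200.
All tasks are finished once the last one completes. Finish times: Sample prep at 80, Staining at 75, Secondary incubation at 130, Data upload at 200. The latest is minute 200.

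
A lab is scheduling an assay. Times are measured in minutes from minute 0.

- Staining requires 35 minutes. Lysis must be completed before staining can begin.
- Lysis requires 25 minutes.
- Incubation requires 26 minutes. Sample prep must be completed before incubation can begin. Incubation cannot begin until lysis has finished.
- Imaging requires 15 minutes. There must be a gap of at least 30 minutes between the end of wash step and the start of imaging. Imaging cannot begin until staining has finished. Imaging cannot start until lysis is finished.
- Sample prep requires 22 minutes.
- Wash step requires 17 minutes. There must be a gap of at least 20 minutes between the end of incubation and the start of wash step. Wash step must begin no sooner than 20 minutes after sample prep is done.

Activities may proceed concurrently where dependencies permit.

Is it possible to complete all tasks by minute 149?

Yes

Lysis has no prerequisites, so it starts at minute 0 and finishes at minute 25.
Staining cannot begin until lysis (finishes minute 25). It runs from minute 25 to 25 + 35 = minute 60.
Sample prep has no prerequisites, so it starts at minute 0 and finishes at minute 22.
Incubation needs all of sample prep (finishes minute 22); lysis (finishes minute 25). That puts its earliest start at minute 25; it finishes at 25 + 26 = minute 51.
Wash step cannot start until incubation (finishes minute 51, plus 20-minute gap → minute 71); sample prep (finishes minute 22, plus 20-minute gap → minute 42). The controlling bound is minute 71, so wash step finishes at 71 + 17 = minute 88.
For imaging: wash step (finishes minute 88, plus 30-minute gap → minute 118); staining (finishes minute 60); lysis (finishes minute 25). Taking the maximum gives a start of minute 118, and it finishes at 118 + 15 = minute 133.
Every task is finished by minute 133, which is no later than the deadline of 149, so the schedule is feasible.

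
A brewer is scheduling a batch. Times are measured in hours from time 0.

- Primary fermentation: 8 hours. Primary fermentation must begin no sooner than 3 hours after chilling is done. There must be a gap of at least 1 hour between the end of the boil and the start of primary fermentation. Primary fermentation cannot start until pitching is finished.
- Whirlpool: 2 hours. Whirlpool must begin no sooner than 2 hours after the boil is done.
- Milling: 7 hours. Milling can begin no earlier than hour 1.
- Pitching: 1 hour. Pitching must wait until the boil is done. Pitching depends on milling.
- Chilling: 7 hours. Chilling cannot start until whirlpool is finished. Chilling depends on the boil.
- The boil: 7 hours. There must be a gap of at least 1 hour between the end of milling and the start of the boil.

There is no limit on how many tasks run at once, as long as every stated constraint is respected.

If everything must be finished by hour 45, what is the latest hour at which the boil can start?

Primary fermentation must finish by hour 45; it takes 8 hours, so it must start by 45 − 8 = hour 37.
Chilling feeds into primary fermentation (must start by hour 37, minus 3-hour gap → hour 34); so chilling must finish by hour 34 and therefore start by hour 27.
Whirlpool has to be done before chilling (must start by hour 27). That means finishing by hour 27, i.e. starting by 27 − 2 = hour 25.
Pitching feeds into primary fermentation (must start by hour 37); so pitching must finish by hour 37 and therefore start by hour 36.
The boil has several dependents: whirlpool (must start by hour 25, minus 2-hour gap → hour 23); chilling (must start by hour 27); pitching (must start by hour 36); primary fermentation (must start by hour 37, minus 1-hour gap → hour 36). The earliest of those limits is hour 23, so the boil must start by 23 − 7 = hour 16.

16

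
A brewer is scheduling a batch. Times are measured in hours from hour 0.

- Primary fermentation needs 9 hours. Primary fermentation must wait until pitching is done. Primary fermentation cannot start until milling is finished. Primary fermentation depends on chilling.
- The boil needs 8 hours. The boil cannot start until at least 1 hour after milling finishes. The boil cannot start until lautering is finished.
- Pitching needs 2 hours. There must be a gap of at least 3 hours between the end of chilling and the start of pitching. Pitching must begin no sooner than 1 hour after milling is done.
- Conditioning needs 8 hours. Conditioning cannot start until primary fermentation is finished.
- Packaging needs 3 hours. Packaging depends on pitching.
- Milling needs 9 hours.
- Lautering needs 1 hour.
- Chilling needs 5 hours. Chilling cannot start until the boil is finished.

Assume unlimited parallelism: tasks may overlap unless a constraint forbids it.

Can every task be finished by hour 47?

Nothing blocks lautering, so it runs from hour 0 to hour 1.
Milling has no prerequisites, so it starts at hour 0 and finishes at hour 9.
The boil needs all of milling (finishes hour 9, plus 1-hour gap → hour 10); lautering (finishes hour 1). That puts its earliest start at hour 10; it finishes at 10 + 8 = hour 18.
After the boil (finishes hour 18), chilling can start at hour 18 and finishes at hour 23.
Pitching has to wait for chilling (finishes hour 23, plus 3-hour gap → hour 26); milling (finishes hour 9, plus 1-hour gap → hour 10). The latest of these is hour 26, so pitching runs hour 26 to 26 + 2 = hour 28.
Packaging cannot begin until pitching (finishes hour 28). It runs from hour 28 to 28 + 3 = hour 31.
Primary fermentation has to wait for pitching (finishes hour 28); milling (finishes hour 9); chilling (finishes hour 23). The latest of these is hour 28, so primary fermentation runs hour 28 to 28 + 9 = hour 37.
After primary fermentation (finishes hour 37), conditioning can start at hour 37 and finishes at hour 45.
Every task is finished by hour 45, which is no later than the deadline of 47, so the schedule is feasible.

Yes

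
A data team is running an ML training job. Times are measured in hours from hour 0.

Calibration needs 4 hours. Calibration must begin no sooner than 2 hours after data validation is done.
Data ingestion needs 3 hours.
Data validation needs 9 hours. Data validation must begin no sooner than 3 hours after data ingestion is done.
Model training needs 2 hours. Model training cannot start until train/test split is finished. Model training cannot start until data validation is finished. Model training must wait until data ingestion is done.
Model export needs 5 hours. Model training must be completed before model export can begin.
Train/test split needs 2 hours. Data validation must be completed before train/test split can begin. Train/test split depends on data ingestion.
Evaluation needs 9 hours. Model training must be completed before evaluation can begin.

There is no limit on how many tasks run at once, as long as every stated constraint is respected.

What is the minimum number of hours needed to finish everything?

Data ingestion can start immediately at hour 0; it finishes at hour 3.
After data ingestion (finishes hour 3, plus 3-hour gap → hour 6), data validation can start at hour 6 and finishes at hour 15.
Calibration waits on data validation (finishes hour 15, plus 2-hour gap → hour 17), so it starts at hour 17 and finishes at 17 + 4 = hour 21.
Train/test split needs all of data validation (finishes hour 15); data ingestion (finishes hour 3). That puts its earliest start at hour 15; it finishes at 15 + 2 = hour 17.
Model training needs all of train/test split (finishes hour 17); data validation (finishes hour 15); data ingestion (finishes hour 3). That puts its earliest start at hour 17; it finishes at 17 + 2 = hour 19.
Model export waits on model training (finishes hour 19), so it starts at hour 19 and finishes at 19 + 5 = hour 24.
Evaluation waits on model training (finishes hour 19), so it starts at hour 19 and finishes at 19 + 9 = hour 28.
All tasks are finished once the last one completes. Finish times: Data ingestion at 3, Data validation at 15, Train/test split at 17, Model training at 19, Evaluation at 28, Calibration at 21, Model export at 24. The latest is hour 28.

28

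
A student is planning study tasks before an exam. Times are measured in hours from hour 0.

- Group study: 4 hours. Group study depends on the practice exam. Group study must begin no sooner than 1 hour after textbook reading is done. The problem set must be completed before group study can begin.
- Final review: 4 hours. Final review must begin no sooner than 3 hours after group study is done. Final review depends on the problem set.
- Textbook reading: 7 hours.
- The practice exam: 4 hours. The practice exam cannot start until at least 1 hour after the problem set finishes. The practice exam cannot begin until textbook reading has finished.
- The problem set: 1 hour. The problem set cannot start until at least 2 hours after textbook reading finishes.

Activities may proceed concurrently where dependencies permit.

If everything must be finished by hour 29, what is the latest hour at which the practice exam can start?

Nothing follows final review; the deadline of hour 29 is its only limit. It must start by 29 − 4 = hour 25.
Group study must finish before final review (must start by hour 25, minus 3-hour gap → hour 22). With a 4-hour duration, group study must start by 22 − 4 = hour 18.
The practice exam feeds into group study (must start by hour 18); so the practice exam must finish by hour 18 and therefore start by hour 14.

14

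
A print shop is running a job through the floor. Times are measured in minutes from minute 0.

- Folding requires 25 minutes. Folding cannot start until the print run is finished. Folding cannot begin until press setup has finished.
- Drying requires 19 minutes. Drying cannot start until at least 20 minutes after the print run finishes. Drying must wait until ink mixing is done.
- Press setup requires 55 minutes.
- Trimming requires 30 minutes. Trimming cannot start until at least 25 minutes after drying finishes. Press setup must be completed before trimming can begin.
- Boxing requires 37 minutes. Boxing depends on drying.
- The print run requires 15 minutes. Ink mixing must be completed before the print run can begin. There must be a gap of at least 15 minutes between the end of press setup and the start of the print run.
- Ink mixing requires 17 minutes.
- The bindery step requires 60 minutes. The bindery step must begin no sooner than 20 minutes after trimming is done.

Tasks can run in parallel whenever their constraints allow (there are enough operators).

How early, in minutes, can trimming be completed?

179

Press setup can start immediately at minute 0; it finishes at minute 55.
Nothing blocks ink mixing, so it runs from minute 0 to minute 17.
For the print run: ink mixing (finishes minute 17); press setup (finishes minute 55, plus 15-minute gap → minute 70). Taking the maximum gives a start of minute 70, and it finishes at 70 + 15 = minute 85.
Drying cannot start until the print run (finishes minute 85, plus 20-minute gap → minute 105); ink mixing (finishes minute 17). The controlling bound is minute 105, so drying finishes at 105 + 19 = minute 124.
Trimming cannot start until drying (finishes minute 124, plus 25-minute gap → minute 149); press setup (finishes minute 55). The controlling bound is minute 149, so trimming finishes at 149 + 30 = minute 179.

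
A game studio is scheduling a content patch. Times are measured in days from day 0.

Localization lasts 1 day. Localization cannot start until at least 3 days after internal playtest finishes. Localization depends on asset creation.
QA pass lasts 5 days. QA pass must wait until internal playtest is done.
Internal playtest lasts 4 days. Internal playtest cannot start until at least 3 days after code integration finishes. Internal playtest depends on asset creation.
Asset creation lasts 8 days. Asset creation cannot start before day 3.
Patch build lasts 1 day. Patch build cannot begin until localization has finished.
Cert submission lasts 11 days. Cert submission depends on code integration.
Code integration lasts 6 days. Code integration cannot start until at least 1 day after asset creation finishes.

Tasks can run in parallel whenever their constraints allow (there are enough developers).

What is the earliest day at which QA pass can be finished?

30

Asset creation cannot begin until its own release at day 3. It runs from day 3 to 3 + 8 = day 11.
After asset creation (finishes day 11, plus 1-day gap → day 12), code integration can start at day 12 and finishes at day 18.
Internal playtest has to wait for code integration (finishes day 18, plus 3-day gap → day 21); asset creation (finishes day 11). The latest of these is day 21, so internal playtest runs day 21 to 21 + 4 = day 25.
QA pass cannot begin until internal playtest (finishes day 25). It runs from day 25 to 25 + 5 = day 30.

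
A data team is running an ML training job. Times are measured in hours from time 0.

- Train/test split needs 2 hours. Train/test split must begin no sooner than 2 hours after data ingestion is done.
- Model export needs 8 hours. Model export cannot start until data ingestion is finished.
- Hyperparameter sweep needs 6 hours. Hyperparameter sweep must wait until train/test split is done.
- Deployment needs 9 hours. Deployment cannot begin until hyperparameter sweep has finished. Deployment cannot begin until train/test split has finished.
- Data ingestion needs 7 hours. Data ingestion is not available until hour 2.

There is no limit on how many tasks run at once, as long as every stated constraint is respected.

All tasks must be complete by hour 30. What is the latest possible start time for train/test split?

Deployment has no dependents, so it just needs to finish by hour 30. Starting by 30 − 9 = hour 21 achieves that.
Hyperparameter sweep feeds into deployment (must start by hour 21); so hyperparameter sweep must finish by hour 21 and therefore start by hour 15.
Train/test split must finish in time for hyperparameter sweep (must start by hour 15); deployment (must start by hour 21). The tightest is hour 15, so train/test split must start by 15 − 2 = hour 13.

13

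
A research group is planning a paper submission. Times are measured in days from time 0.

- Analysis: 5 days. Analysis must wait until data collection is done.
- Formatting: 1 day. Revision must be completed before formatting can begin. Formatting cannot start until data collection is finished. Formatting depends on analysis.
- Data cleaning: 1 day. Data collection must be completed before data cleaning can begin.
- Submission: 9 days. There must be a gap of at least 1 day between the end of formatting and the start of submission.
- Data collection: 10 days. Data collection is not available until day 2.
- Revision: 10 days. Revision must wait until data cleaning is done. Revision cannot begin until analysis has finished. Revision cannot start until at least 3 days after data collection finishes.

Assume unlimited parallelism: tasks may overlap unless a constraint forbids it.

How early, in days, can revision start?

17

Data collection cannot begin until its own release at day 2. It runs from day 2 to 2 + 10 = day 12.
Analysis waits on data collection (finishes day 12), so it starts at day 12 and finishes at 12 + 5 = day 17.
After data collection (finishes day 12), data cleaning can start at day 12 and finishes at day 13.
Revision waits on data cleaning (finishes day 13); analysis (finishes day 17); data collection (finishes day 12, plus 3-day gap → day 15). The latest of these is day 17, which is the earliest revision can start.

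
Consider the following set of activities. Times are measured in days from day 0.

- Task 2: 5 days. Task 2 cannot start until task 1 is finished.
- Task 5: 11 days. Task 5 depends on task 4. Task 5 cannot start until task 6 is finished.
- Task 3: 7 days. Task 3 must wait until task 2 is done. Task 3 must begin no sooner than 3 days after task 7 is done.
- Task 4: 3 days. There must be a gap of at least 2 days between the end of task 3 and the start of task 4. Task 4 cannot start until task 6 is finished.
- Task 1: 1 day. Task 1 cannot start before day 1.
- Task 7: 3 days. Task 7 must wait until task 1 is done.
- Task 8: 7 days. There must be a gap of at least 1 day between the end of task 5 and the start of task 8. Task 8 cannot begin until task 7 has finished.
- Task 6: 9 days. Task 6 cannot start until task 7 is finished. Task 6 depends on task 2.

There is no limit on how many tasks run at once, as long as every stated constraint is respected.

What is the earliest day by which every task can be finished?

After its own release at day 1, task 1 can start at day 1 and finishes at day 2.
After task 1 (finishes day 2), task 7 can start at day 2 and finishes at day 5.
After task 1 (finishes day 2), task 2 can start at day 2 and finishes at day 7.
Task 6 needs all of task 7 (finishes day 5); task 2 (finishes day 7). That puts its earliest start at day 7; it finishes at 7 + 9 = day 16.
Task 3 needs all of task 2 (finishes day 7); task 7 (finishes day 5, plus 3-day gap → day 8). That puts its earliest start at day 8; it finishes at 8 + 7 = day 15.
For task 4: task 3 (finishes day 15, plus 2-day gap → day 17); task 6 (finishes day 16). Taking the maximum gives a start of day 17, and it finishes at 17 + 3 = day 20.
For task 5: task 4 (finishes day 20); task 6 (finishes day 16). Taking the maximum gives a start of day 20, and it finishes at 20 + 11 = day 31.
Task 8 has to wait for task 5 (finishes day 31, plus 1-day gap → day 32); task 7 (finishes day 5). The latest of these is day 32, so task 8 runs day 32 to 32 + 7 = day 39.
All tasks are finished once the last one completes. Finish times: Task 1 at 2, Task 2 at 7, Task 3 at 15, Task 4 at 20, Task 5 at 31, Task 6 at 16, Task 7 at 5, Task 8 at 39. The latest is day 39.

39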